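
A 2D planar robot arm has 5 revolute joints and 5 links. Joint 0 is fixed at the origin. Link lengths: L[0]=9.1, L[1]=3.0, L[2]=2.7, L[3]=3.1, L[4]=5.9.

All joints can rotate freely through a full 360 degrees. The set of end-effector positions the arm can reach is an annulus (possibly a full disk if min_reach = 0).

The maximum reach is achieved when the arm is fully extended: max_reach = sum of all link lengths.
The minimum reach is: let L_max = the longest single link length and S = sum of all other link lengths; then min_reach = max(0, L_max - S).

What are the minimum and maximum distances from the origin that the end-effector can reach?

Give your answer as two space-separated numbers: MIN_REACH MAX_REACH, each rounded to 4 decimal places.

Link lengths: [9.1, 3.0, 2.7, 3.1, 5.9]
max_reach = 9.1 + 3 + 2.7 + 3.1 + 5.9 = 23.8
L_max = max([9.1, 3.0, 2.7, 3.1, 5.9]) = 9.1
S (sum of others) = 23.8 - 9.1 = 14.7
min_reach = max(0, 9.1 - 14.7) = max(0, -5.6) = 0

Answer: 0.0000 23.8000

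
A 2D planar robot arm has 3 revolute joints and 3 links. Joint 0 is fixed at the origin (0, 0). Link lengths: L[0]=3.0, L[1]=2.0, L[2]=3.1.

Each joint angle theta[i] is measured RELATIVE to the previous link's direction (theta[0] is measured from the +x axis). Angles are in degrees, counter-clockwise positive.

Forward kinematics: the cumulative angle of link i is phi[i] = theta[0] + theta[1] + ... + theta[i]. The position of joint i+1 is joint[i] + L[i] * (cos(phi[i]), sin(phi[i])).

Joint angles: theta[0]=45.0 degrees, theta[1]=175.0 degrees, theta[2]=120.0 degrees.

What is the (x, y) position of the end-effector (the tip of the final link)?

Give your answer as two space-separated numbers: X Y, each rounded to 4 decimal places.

Answer: 3.5023 -0.2245

Derivation:
joint[0] = (0.0000, 0.0000)  (base)
link 0: phi[0] = 45 = 45 deg
  cos(45 deg) = 0.7071, sin(45 deg) = 0.7071
  joint[1] = (0.0000, 0.0000) + 3 * (0.7071, 0.7071) = (0.0000 + 2.1213, 0.0000 + 2.1213) = (2.1213, 2.1213)
link 1: phi[1] = 45 + 175 = 220 deg
  cos(220 deg) = -0.7660, sin(220 deg) = -0.6428
  joint[2] = (2.1213, 2.1213) + 2 * (-0.7660, -0.6428) = (2.1213 + -1.5321, 2.1213 + -1.2856) = (0.5892, 0.8357)
link 2: phi[2] = 45 + 175 + 120 = 340 deg
  cos(340 deg) = 0.9397, sin(340 deg) = -0.3420
  joint[3] = (0.5892, 0.8357) + 3.1 * (0.9397, -0.3420) = (0.5892 + 2.9130, 0.8357 + -1.0603) = (3.5023, -0.2245)
End effector: (3.5023, -0.2245)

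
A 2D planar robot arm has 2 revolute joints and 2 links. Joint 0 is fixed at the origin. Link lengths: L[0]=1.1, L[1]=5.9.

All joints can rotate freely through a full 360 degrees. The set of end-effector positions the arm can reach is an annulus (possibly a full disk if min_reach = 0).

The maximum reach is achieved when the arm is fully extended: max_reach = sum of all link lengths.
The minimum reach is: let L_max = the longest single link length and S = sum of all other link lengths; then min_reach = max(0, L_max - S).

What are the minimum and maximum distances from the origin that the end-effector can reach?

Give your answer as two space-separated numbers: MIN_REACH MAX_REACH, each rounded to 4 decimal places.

Link lengths: [1.1, 5.9]
max_reach = 1.1 + 5.9 = 7
L_max = max([1.1, 5.9]) = 5.9
S (sum of others) = 7 - 5.9 = 1.1
min_reach = max(0, 5.9 - 1.1) = max(0, 4.8) = 4.8

Answer: 4.8000 7.0000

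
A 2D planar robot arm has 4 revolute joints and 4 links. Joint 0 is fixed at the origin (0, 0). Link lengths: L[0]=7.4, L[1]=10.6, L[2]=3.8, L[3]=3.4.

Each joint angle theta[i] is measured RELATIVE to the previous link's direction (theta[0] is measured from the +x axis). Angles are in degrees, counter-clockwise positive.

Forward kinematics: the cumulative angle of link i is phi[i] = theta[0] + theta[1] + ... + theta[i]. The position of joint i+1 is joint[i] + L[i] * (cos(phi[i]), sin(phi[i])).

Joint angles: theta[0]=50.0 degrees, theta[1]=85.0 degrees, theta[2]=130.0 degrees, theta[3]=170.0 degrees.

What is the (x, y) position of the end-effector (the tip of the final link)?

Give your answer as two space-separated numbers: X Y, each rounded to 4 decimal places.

Answer: -2.1899 12.6627

Derivation:
joint[0] = (0.0000, 0.0000)  (base)
link 0: phi[0] = 50 = 50 deg
  cos(50 deg) = 0.6428, sin(50 deg) = 0.7660
  joint[1] = (0.0000, 0.0000) + 7.4 * (0.6428, 0.7660) = (0.0000 + 4.7566, 0.0000 + 5.6687) = (4.7566, 5.6687)
link 1: phi[1] = 50 + 85 = 135 deg
  cos(135 deg) = -0.7071, sin(135 deg) = 0.7071
  joint[2] = (4.7566, 5.6687) + 10.6 * (-0.7071, 0.7071) = (4.7566 + -7.4953, 5.6687 + 7.4953) = (-2.7387, 13.1641)
link 2: phi[2] = 50 + 85 + 130 = 265 deg
  cos(265 deg) = -0.0872, sin(265 deg) = -0.9962
  joint[3] = (-2.7387, 13.1641) + 3.8 * (-0.0872, -0.9962) = (-2.7387 + -0.3312, 13.1641 + -3.7855) = (-3.0699, 9.3785)
link 3: phi[3] = 50 + 85 + 130 + 170 = 435 deg
  cos(435 deg) = 0.2588, sin(435 deg) = 0.9659
  joint[4] = (-3.0699, 9.3785) + 3.4 * (0.2588, 0.9659) = (-3.0699 + 0.8800, 9.3785 + 3.2841) = (-2.1899, 12.6627)
End effector: (-2.1899, 12.6627)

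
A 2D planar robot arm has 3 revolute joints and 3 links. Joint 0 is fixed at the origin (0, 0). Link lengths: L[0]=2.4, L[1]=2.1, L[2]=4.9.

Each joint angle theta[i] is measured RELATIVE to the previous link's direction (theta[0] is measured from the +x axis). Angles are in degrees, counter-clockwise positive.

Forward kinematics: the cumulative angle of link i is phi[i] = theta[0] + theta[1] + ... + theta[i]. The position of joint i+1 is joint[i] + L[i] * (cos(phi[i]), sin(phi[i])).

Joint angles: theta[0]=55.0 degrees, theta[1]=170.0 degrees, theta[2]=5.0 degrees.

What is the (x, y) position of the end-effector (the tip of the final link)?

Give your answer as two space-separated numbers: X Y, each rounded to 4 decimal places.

joint[0] = (0.0000, 0.0000)  (base)
link 0: phi[0] = 55 = 55 deg
  cos(55 deg) = 0.5736, sin(55 deg) = 0.8192
  joint[1] = (0.0000, 0.0000) + 2.4 * (0.5736, 0.8192) = (0.0000 + 1.3766, 0.0000 + 1.9660) = (1.3766, 1.9660)
link 1: phi[1] = 55 + 170 = 225 deg
  cos(225 deg) = -0.7071, sin(225 deg) = -0.7071
  joint[2] = (1.3766, 1.9660) + 2.1 * (-0.7071, -0.7071) = (1.3766 + -1.4849, 1.9660 + -1.4849) = (-0.1083, 0.4810)
link 2: phi[2] = 55 + 170 + 5 = 230 deg
  cos(230 deg) = -0.6428, sin(230 deg) = -0.7660
  joint[3] = (-0.1083, 0.4810) + 4.9 * (-0.6428, -0.7660) = (-0.1083 + -3.1497, 0.4810 + -3.7536) = (-3.2580, -3.2726)
End effector: (-3.2580, -3.2726)

Answer: -3.2580 -3.2726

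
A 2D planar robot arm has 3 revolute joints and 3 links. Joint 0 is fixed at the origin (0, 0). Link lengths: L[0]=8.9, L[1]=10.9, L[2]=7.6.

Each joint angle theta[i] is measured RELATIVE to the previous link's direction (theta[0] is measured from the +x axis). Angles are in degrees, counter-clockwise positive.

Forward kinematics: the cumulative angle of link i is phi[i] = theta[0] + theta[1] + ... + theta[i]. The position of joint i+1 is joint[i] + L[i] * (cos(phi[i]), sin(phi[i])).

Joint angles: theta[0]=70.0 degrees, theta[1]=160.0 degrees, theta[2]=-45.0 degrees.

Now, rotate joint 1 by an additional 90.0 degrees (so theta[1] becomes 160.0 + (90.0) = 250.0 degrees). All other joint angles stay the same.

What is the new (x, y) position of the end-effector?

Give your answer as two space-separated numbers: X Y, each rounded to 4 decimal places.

joint[0] = (0.0000, 0.0000)  (base)
link 0: phi[0] = 70 = 70 deg
  cos(70 deg) = 0.3420, sin(70 deg) = 0.9397
  joint[1] = (0.0000, 0.0000) + 8.9 * (0.3420, 0.9397) = (0.0000 + 3.0440, 0.0000 + 8.3633) = (3.0440, 8.3633)
link 1: phi[1] = 70 + 250 = 320 deg
  cos(320 deg) = 0.7660, sin(320 deg) = -0.6428
  joint[2] = (3.0440, 8.3633) + 10.9 * (0.7660, -0.6428) = (3.0440 + 8.3499, 8.3633 + -7.0064) = (11.3939, 1.3569)
link 2: phi[2] = 70 + 250 + -45 = 275 deg
  cos(275 deg) = 0.0872, sin(275 deg) = -0.9962
  joint[3] = (11.3939, 1.3569) + 7.6 * (0.0872, -0.9962) = (11.3939 + 0.6624, 1.3569 + -7.5711) = (12.0562, -6.2142)
End effector: (12.0562, -6.2142)

Answer: 12.0562 -6.2142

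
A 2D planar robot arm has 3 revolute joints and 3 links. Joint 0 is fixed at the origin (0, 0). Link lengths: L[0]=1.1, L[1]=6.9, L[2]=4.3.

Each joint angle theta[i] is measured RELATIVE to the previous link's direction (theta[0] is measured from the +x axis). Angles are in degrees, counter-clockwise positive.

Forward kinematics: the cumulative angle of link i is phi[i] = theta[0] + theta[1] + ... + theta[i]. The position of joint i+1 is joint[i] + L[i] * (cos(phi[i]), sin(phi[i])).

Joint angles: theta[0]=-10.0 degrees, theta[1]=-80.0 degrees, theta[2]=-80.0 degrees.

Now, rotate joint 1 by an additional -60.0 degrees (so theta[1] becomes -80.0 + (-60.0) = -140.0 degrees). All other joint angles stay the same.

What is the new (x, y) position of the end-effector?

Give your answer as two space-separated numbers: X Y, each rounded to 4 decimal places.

joint[0] = (0.0000, 0.0000)  (base)
link 0: phi[0] = -10 = -10 deg
  cos(-10 deg) = 0.9848, sin(-10 deg) = -0.1736
  joint[1] = (0.0000, 0.0000) + 1.1 * (0.9848, -0.1736) = (0.0000 + 1.0833, 0.0000 + -0.1910) = (1.0833, -0.1910)
link 1: phi[1] = -10 + -140 = -150 deg
  cos(-150 deg) = -0.8660, sin(-150 deg) = -0.5000
  joint[2] = (1.0833, -0.1910) + 6.9 * (-0.8660, -0.5000) = (1.0833 + -5.9756, -0.1910 + -3.4500) = (-4.8923, -3.6410)
link 2: phi[2] = -10 + -140 + -80 = -230 deg
  cos(-230 deg) = -0.6428, sin(-230 deg) = 0.7660
  joint[3] = (-4.8923, -3.6410) + 4.3 * (-0.6428, 0.7660) = (-4.8923 + -2.7640, -3.6410 + 3.2940) = (-7.6563, -0.3470)
End effector: (-7.6563, -0.3470)

Answer: -7.6563 -0.3470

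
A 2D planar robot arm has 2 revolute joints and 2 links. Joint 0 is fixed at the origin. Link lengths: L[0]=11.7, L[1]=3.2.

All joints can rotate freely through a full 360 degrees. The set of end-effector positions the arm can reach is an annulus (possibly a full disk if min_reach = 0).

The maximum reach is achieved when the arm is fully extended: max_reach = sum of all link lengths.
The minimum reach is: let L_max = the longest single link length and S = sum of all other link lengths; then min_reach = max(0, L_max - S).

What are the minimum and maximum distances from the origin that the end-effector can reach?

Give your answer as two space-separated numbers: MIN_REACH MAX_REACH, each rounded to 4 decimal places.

Answer: 8.5000 14.9000

Derivation:
Link lengths: [11.7, 3.2]
max_reach = 11.7 + 3.2 = 14.9
L_max = max([11.7, 3.2]) = 11.7
S (sum of others) = 14.9 - 11.7 = 3.2
min_reach = max(0, 11.7 - 3.2) = max(0, 8.5) = 8.5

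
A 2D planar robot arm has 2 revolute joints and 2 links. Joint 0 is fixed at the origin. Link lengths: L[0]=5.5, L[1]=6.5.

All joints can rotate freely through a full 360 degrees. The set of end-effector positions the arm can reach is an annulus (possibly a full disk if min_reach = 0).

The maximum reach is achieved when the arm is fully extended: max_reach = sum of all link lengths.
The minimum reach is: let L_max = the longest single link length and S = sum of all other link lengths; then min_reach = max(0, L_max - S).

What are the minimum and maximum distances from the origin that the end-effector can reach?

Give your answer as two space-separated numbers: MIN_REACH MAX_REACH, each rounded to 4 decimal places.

Link lengths: [5.5, 6.5]
max_reach = 5.5 + 6.5 = 12
L_max = max([5.5, 6.5]) = 6.5
S (sum of others) = 12 - 6.5 = 5.5
min_reach = max(0, 6.5 - 5.5) = max(0, 1) = 1

Answer: 1.0000 12.0000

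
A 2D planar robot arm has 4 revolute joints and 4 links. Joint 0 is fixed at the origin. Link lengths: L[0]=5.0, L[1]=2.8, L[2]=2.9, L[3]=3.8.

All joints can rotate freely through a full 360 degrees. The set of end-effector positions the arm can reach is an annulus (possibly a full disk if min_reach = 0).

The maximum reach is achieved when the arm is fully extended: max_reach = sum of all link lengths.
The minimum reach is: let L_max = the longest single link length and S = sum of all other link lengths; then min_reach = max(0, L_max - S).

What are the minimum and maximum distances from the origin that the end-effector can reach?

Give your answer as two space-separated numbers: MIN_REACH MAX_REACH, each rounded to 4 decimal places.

Answer: 0.0000 14.5000

Derivation:
Link lengths: [5.0, 2.8, 2.9, 3.8]
max_reach = 5 + 2.8 + 2.9 + 3.8 = 14.5
L_max = max([5.0, 2.8, 2.9, 3.8]) = 5
S (sum of others) = 14.5 - 5 = 9.5
min_reach = max(0, 5 - 9.5) = max(0, -4.5) = 0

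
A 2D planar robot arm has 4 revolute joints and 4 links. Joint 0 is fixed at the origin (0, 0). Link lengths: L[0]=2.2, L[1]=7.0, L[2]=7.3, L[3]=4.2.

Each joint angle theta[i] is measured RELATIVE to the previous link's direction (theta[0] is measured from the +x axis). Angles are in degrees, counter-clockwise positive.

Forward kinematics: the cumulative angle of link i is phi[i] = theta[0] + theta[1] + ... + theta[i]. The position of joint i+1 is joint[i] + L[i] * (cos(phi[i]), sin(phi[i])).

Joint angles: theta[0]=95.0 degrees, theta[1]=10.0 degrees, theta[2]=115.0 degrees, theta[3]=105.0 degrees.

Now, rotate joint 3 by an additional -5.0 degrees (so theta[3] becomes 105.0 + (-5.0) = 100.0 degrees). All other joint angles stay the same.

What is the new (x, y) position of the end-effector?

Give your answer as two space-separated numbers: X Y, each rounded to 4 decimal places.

joint[0] = (0.0000, 0.0000)  (base)
link 0: phi[0] = 95 = 95 deg
  cos(95 deg) = -0.0872, sin(95 deg) = 0.9962
  joint[1] = (0.0000, 0.0000) + 2.2 * (-0.0872, 0.9962) = (0.0000 + -0.1917, 0.0000 + 2.1916) = (-0.1917, 2.1916)
link 1: phi[1] = 95 + 10 = 105 deg
  cos(105 deg) = -0.2588, sin(105 deg) = 0.9659
  joint[2] = (-0.1917, 2.1916) + 7 * (-0.2588, 0.9659) = (-0.1917 + -1.8117, 2.1916 + 6.7615) = (-2.0035, 8.9531)
link 2: phi[2] = 95 + 10 + 115 = 220 deg
  cos(220 deg) = -0.7660, sin(220 deg) = -0.6428
  joint[3] = (-2.0035, 8.9531) + 7.3 * (-0.7660, -0.6428) = (-2.0035 + -5.5921, 8.9531 + -4.6923) = (-7.5956, 4.2608)
link 3: phi[3] = 95 + 10 + 115 + 100 = 320 deg
  cos(320 deg) = 0.7660, sin(320 deg) = -0.6428
  joint[4] = (-7.5956, 4.2608) + 4.2 * (0.7660, -0.6428) = (-7.5956 + 3.2174, 4.2608 + -2.6997) = (-4.3782, 1.5611)
End effector: (-4.3782, 1.5611)

Answer: -4.3782 1.5611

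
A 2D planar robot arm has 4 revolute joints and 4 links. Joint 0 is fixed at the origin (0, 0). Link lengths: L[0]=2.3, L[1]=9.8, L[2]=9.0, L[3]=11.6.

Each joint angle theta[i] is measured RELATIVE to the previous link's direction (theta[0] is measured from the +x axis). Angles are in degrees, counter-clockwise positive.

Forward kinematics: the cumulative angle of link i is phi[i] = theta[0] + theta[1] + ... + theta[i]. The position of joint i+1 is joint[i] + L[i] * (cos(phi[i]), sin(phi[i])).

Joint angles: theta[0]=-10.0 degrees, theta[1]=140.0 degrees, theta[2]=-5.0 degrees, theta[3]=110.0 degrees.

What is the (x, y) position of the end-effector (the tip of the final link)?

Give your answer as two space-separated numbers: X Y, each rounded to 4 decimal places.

Answer: -15.8499 4.9780

Derivation:
joint[0] = (0.0000, 0.0000)  (base)
link 0: phi[0] = -10 = -10 deg
  cos(-10 deg) = 0.9848, sin(-10 deg) = -0.1736
  joint[1] = (0.0000, 0.0000) + 2.3 * (0.9848, -0.1736) = (0.0000 + 2.2651, 0.0000 + -0.3994) = (2.2651, -0.3994)
link 1: phi[1] = -10 + 140 = 130 deg
  cos(130 deg) = -0.6428, sin(130 deg) = 0.7660
  joint[2] = (2.2651, -0.3994) + 9.8 * (-0.6428, 0.7660) = (2.2651 + -6.2993, -0.3994 + 7.5072) = (-4.0343, 7.1078)
link 2: phi[2] = -10 + 140 + -5 = 125 deg
  cos(125 deg) = -0.5736, sin(125 deg) = 0.8192
  joint[3] = (-4.0343, 7.1078) + 9 * (-0.5736, 0.8192) = (-4.0343 + -5.1622, 7.1078 + 7.3724) = (-9.1964, 14.4802)
link 3: phi[3] = -10 + 140 + -5 + 110 = 235 deg
  cos(235 deg) = -0.5736, sin(235 deg) = -0.8192
  joint[4] = (-9.1964, 14.4802) + 11.6 * (-0.5736, -0.8192) = (-9.1964 + -6.6535, 14.4802 + -9.5022) = (-15.8499, 4.9780)
End effector: (-15.8499, 4.9780)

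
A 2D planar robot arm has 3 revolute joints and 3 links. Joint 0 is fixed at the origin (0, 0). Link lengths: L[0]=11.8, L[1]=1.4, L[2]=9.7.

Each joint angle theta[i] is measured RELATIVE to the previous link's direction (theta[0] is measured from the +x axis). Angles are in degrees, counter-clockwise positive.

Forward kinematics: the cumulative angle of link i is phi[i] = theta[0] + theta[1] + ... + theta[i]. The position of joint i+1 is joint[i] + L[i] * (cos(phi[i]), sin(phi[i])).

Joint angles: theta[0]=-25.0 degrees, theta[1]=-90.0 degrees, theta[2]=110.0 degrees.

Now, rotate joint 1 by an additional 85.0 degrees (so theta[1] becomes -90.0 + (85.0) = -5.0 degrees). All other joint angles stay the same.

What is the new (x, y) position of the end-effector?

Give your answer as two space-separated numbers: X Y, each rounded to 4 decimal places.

joint[0] = (0.0000, 0.0000)  (base)
link 0: phi[0] = -25 = -25 deg
  cos(-25 deg) = 0.9063, sin(-25 deg) = -0.4226
  joint[1] = (0.0000, 0.0000) + 11.8 * (0.9063, -0.4226) = (0.0000 + 10.6944, 0.0000 + -4.9869) = (10.6944, -4.9869)
link 1: phi[1] = -25 + -5 = -30 deg
  cos(-30 deg) = 0.8660, sin(-30 deg) = -0.5000
  joint[2] = (10.6944, -4.9869) + 1.4 * (0.8660, -0.5000) = (10.6944 + 1.2124, -4.9869 + -0.7000) = (11.9069, -5.6869)
link 2: phi[2] = -25 + -5 + 110 = 80 deg
  cos(80 deg) = 0.1736, sin(80 deg) = 0.9848
  joint[3] = (11.9069, -5.6869) + 9.7 * (0.1736, 0.9848) = (11.9069 + 1.6844, -5.6869 + 9.5526) = (13.5913, 3.8657)
End effector: (13.5913, 3.8657)

Answer: 13.5913 3.8657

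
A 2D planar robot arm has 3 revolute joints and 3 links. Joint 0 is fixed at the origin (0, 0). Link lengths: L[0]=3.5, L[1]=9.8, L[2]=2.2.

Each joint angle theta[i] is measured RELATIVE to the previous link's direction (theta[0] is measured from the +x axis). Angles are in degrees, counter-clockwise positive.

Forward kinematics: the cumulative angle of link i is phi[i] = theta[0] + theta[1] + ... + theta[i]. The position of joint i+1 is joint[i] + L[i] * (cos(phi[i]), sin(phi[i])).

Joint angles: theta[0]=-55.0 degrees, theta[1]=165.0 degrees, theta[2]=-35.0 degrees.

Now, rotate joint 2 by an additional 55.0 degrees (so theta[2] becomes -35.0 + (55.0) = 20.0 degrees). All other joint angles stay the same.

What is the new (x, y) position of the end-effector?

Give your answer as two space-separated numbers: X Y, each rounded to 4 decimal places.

Answer: -2.7584 8.0273

Derivation:
joint[0] = (0.0000, 0.0000)  (base)
link 0: phi[0] = -55 = -55 deg
  cos(-55 deg) = 0.5736, sin(-55 deg) = -0.8192
  joint[1] = (0.0000, 0.0000) + 3.5 * (0.5736, -0.8192) = (0.0000 + 2.0075, 0.0000 + -2.8670) = (2.0075, -2.8670)
link 1: phi[1] = -55 + 165 = 110 deg
  cos(110 deg) = -0.3420, sin(110 deg) = 0.9397
  joint[2] = (2.0075, -2.8670) + 9.8 * (-0.3420, 0.9397) = (2.0075 + -3.3518, -2.8670 + 9.2090) = (-1.3443, 6.3420)
link 2: phi[2] = -55 + 165 + 20 = 130 deg
  cos(130 deg) = -0.6428, sin(130 deg) = 0.7660
  joint[3] = (-1.3443, 6.3420) + 2.2 * (-0.6428, 0.7660) = (-1.3443 + -1.4141, 6.3420 + 1.6853) = (-2.7584, 8.0273)
End effector: (-2.7584, 8.0273)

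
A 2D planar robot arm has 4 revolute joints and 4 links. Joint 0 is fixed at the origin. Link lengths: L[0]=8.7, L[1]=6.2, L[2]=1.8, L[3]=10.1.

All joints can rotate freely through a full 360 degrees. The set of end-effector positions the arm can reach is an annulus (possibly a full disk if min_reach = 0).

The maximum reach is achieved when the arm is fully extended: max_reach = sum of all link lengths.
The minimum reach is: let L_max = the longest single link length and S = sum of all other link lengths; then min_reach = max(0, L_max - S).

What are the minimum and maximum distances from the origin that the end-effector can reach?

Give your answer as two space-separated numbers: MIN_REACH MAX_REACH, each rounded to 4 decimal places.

Answer: 0.0000 26.8000

Derivation:
Link lengths: [8.7, 6.2, 1.8, 10.1]
max_reach = 8.7 + 6.2 + 1.8 + 10.1 = 26.8
L_max = max([8.7, 6.2, 1.8, 10.1]) = 10.1
S (sum of others) = 26.8 - 10.1 = 16.7
min_reach = max(0, 10.1 - 16.7) = max(0, -6.6) = 0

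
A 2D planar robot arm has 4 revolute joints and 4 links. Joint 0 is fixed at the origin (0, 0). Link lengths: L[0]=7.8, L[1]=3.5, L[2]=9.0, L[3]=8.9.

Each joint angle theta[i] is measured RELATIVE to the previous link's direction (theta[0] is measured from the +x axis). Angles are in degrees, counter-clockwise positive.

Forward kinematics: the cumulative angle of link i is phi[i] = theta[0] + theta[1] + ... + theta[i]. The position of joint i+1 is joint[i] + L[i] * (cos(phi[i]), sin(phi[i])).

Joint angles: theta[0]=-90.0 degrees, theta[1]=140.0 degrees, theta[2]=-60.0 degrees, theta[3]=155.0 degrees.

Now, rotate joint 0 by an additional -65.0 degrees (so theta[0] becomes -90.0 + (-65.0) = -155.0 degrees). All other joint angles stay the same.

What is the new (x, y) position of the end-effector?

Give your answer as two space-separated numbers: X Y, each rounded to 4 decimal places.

joint[0] = (0.0000, 0.0000)  (base)
link 0: phi[0] = -155 = -155 deg
  cos(-155 deg) = -0.9063, sin(-155 deg) = -0.4226
  joint[1] = (0.0000, 0.0000) + 7.8 * (-0.9063, -0.4226) = (0.0000 + -7.0692, 0.0000 + -3.2964) = (-7.0692, -3.2964)
link 1: phi[1] = -155 + 140 = -15 deg
  cos(-15 deg) = 0.9659, sin(-15 deg) = -0.2588
  joint[2] = (-7.0692, -3.2964) + 3.5 * (0.9659, -0.2588) = (-7.0692 + 3.3807, -3.2964 + -0.9059) = (-3.6885, -4.2023)
link 2: phi[2] = -155 + 140 + -60 = -75 deg
  cos(-75 deg) = 0.2588, sin(-75 deg) = -0.9659
  joint[3] = (-3.6885, -4.2023) + 9 * (0.2588, -0.9659) = (-3.6885 + 2.3294, -4.2023 + -8.6933) = (-1.3591, -12.8956)
link 3: phi[3] = -155 + 140 + -60 + 155 = 80 deg
  cos(80 deg) = 0.1736, sin(80 deg) = 0.9848
  joint[4] = (-1.3591, -12.8956) + 8.9 * (0.1736, 0.9848) = (-1.3591 + 1.5455, -12.8956 + 8.7648) = (0.1864, -4.1308)
End effector: (0.1864, -4.1308)

Answer: 0.1864 -4.1308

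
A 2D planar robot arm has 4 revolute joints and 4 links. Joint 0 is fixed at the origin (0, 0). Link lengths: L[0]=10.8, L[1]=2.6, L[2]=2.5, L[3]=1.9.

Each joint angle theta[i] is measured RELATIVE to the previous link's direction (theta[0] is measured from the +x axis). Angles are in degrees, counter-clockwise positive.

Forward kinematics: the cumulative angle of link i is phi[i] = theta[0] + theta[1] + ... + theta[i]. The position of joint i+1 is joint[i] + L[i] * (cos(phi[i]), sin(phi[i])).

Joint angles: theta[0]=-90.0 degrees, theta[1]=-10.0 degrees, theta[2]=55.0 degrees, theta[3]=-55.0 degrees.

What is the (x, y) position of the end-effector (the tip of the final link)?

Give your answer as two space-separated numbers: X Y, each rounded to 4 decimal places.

Answer: 0.9864 -16.9994

Derivation:
joint[0] = (0.0000, 0.0000)  (base)
link 0: phi[0] = -90 = -90 deg
  cos(-90 deg) = 0.0000, sin(-90 deg) = -1.0000
  joint[1] = (0.0000, 0.0000) + 10.8 * (0.0000, -1.0000) = (0.0000 + 0.0000, 0.0000 + -10.8000) = (0.0000, -10.8000)
link 1: phi[1] = -90 + -10 = -100 deg
  cos(-100 deg) = -0.1736, sin(-100 deg) = -0.9848
  joint[2] = (0.0000, -10.8000) + 2.6 * (-0.1736, -0.9848) = (0.0000 + -0.4515, -10.8000 + -2.5605) = (-0.4515, -13.3605)
link 2: phi[2] = -90 + -10 + 55 = -45 deg
  cos(-45 deg) = 0.7071, sin(-45 deg) = -0.7071
  joint[3] = (-0.4515, -13.3605) + 2.5 * (0.7071, -0.7071) = (-0.4515 + 1.7678, -13.3605 + -1.7678) = (1.3163, -15.1283)
link 3: phi[3] = -90 + -10 + 55 + -55 = -100 deg
  cos(-100 deg) = -0.1736, sin(-100 deg) = -0.9848
  joint[4] = (1.3163, -15.1283) + 1.9 * (-0.1736, -0.9848) = (1.3163 + -0.3299, -15.1283 + -1.8711) = (0.9864, -16.9994)
End effector: (0.9864, -16.9994)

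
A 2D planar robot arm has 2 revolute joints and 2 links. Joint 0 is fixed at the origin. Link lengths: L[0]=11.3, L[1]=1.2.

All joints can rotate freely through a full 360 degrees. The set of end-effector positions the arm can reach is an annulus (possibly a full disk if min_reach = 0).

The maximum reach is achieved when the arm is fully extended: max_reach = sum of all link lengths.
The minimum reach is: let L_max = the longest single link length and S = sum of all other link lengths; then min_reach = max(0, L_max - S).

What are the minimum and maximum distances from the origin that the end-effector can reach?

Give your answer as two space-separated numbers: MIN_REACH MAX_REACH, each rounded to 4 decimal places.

Link lengths: [11.3, 1.2]
max_reach = 11.3 + 1.2 = 12.5
L_max = max([11.3, 1.2]) = 11.3
S (sum of others) = 12.5 - 11.3 = 1.2
min_reach = max(0, 11.3 - 1.2) = max(0, 10.1) = 10.1

Answer: 10.1000 12.5000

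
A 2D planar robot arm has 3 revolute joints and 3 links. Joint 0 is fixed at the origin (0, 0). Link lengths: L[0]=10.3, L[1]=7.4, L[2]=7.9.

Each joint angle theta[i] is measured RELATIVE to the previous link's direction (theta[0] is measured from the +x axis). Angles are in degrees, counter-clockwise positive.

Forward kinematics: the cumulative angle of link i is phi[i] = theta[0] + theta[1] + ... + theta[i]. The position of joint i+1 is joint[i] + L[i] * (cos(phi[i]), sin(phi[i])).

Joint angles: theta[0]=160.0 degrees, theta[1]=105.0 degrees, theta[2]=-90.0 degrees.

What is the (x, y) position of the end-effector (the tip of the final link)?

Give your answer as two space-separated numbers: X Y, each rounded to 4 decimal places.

Answer: -18.1937 -3.1605

Derivation:
joint[0] = (0.0000, 0.0000)  (base)
link 0: phi[0] = 160 = 160 deg
  cos(160 deg) = -0.9397, sin(160 deg) = 0.3420
  joint[1] = (0.0000, 0.0000) + 10.3 * (-0.9397, 0.3420) = (0.0000 + -9.6788, 0.0000 + 3.5228) = (-9.6788, 3.5228)
link 1: phi[1] = 160 + 105 = 265 deg
  cos(265 deg) = -0.0872, sin(265 deg) = -0.9962
  joint[2] = (-9.6788, 3.5228) + 7.4 * (-0.0872, -0.9962) = (-9.6788 + -0.6450, 3.5228 + -7.3718) = (-10.3238, -3.8490)
link 2: phi[2] = 160 + 105 + -90 = 175 deg
  cos(175 deg) = -0.9962, sin(175 deg) = 0.0872
  joint[3] = (-10.3238, -3.8490) + 7.9 * (-0.9962, 0.0872) = (-10.3238 + -7.8699, -3.8490 + 0.6885) = (-18.1937, -3.1605)
End effector: (-18.1937, -3.1605)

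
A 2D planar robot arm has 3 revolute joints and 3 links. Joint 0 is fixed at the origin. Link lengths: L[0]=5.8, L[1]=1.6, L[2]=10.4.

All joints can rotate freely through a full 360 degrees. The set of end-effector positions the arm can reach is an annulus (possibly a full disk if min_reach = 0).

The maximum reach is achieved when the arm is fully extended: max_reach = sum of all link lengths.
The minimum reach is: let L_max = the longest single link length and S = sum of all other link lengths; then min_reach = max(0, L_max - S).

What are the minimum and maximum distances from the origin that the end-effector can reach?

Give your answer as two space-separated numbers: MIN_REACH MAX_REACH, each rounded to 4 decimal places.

Answer: 3.0000 17.8000

Derivation:
Link lengths: [5.8, 1.6, 10.4]
max_reach = 5.8 + 1.6 + 10.4 = 17.8
L_max = max([5.8, 1.6, 10.4]) = 10.4
S (sum of others) = 17.8 - 10.4 = 7.4
min_reach = max(0, 10.4 - 7.4) = max(0, 3) = 3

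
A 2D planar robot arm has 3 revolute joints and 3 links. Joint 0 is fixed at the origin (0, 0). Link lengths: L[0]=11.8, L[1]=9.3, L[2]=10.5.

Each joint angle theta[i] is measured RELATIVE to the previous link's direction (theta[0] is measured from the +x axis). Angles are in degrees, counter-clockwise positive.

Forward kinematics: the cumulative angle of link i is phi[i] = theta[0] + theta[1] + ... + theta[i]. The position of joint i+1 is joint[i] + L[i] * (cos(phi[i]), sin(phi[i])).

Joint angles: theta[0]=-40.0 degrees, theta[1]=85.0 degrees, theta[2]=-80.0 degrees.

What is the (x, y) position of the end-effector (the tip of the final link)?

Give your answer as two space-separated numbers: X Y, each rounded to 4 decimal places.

joint[0] = (0.0000, 0.0000)  (base)
link 0: phi[0] = -40 = -40 deg
  cos(-40 deg) = 0.7660, sin(-40 deg) = -0.6428
  joint[1] = (0.0000, 0.0000) + 11.8 * (0.7660, -0.6428) = (0.0000 + 9.0393, 0.0000 + -7.5849) = (9.0393, -7.5849)
link 1: phi[1] = -40 + 85 = 45 deg
  cos(45 deg) = 0.7071, sin(45 deg) = 0.7071
  joint[2] = (9.0393, -7.5849) + 9.3 * (0.7071, 0.7071) = (9.0393 + 6.5761, -7.5849 + 6.5761) = (15.6154, -1.0088)
link 2: phi[2] = -40 + 85 + -80 = -35 deg
  cos(-35 deg) = 0.8192, sin(-35 deg) = -0.5736
  joint[3] = (15.6154, -1.0088) + 10.5 * (0.8192, -0.5736) = (15.6154 + 8.6011, -1.0088 + -6.0226) = (24.2165, -7.0314)
End effector: (24.2165, -7.0314)

Answer: 24.2165 -7.0314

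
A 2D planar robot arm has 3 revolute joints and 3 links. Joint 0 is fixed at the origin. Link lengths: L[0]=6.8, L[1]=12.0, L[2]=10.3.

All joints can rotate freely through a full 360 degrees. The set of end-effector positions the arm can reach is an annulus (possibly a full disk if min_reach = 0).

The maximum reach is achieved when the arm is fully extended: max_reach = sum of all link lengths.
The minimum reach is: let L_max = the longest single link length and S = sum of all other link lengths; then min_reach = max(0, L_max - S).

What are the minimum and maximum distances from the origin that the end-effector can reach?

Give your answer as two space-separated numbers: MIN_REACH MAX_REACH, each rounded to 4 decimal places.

Answer: 0.0000 29.1000

Derivation:
Link lengths: [6.8, 12.0, 10.3]
max_reach = 6.8 + 12 + 10.3 = 29.1
L_max = max([6.8, 12.0, 10.3]) = 12
S (sum of others) = 29.1 - 12 = 17.1
min_reach = max(0, 12 - 17.1) = max(0, -5.1) = 0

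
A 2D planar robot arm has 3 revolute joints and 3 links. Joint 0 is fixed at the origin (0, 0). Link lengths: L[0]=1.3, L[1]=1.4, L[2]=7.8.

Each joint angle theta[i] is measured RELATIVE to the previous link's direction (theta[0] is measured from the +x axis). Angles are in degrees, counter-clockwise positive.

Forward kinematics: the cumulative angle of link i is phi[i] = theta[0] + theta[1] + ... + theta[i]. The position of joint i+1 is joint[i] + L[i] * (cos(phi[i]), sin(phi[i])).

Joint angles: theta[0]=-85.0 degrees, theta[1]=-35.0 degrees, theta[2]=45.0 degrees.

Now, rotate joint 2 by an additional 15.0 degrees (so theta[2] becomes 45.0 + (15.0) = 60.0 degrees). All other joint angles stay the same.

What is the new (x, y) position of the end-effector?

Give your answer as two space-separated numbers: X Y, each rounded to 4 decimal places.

Answer: 3.3133 -9.2625

Derivation:
joint[0] = (0.0000, 0.0000)  (base)
link 0: phi[0] = -85 = -85 deg
  cos(-85 deg) = 0.0872, sin(-85 deg) = -0.9962
  joint[1] = (0.0000, 0.0000) + 1.3 * (0.0872, -0.9962) = (0.0000 + 0.1133, 0.0000 + -1.2951) = (0.1133, -1.2951)
link 1: phi[1] = -85 + -35 = -120 deg
  cos(-120 deg) = -0.5000, sin(-120 deg) = -0.8660
  joint[2] = (0.1133, -1.2951) + 1.4 * (-0.5000, -0.8660) = (0.1133 + -0.7000, -1.2951 + -1.2124) = (-0.5867, -2.5075)
link 2: phi[2] = -85 + -35 + 60 = -60 deg
  cos(-60 deg) = 0.5000, sin(-60 deg) = -0.8660
  joint[3] = (-0.5867, -2.5075) + 7.8 * (0.5000, -0.8660) = (-0.5867 + 3.9000, -2.5075 + -6.7550) = (3.3133, -9.2625)
End effector: (3.3133, -9.2625)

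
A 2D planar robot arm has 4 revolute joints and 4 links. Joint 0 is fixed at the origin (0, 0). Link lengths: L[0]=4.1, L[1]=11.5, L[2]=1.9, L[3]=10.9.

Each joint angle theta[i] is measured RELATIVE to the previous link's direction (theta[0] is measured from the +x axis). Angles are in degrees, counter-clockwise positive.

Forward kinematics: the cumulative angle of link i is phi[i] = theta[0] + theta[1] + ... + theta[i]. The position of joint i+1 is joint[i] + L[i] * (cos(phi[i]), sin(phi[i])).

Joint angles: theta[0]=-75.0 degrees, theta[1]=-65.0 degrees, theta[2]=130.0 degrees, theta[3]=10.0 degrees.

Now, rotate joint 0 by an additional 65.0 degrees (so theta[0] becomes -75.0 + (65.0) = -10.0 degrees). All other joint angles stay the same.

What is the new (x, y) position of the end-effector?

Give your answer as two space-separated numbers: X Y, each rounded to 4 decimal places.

joint[0] = (0.0000, 0.0000)  (base)
link 0: phi[0] = -10 = -10 deg
  cos(-10 deg) = 0.9848, sin(-10 deg) = -0.1736
  joint[1] = (0.0000, 0.0000) + 4.1 * (0.9848, -0.1736) = (0.0000 + 4.0377, 0.0000 + -0.7120) = (4.0377, -0.7120)
link 1: phi[1] = -10 + -65 = -75 deg
  cos(-75 deg) = 0.2588, sin(-75 deg) = -0.9659
  joint[2] = (4.0377, -0.7120) + 11.5 * (0.2588, -0.9659) = (4.0377 + 2.9764, -0.7120 + -11.1081) = (7.0141, -11.8201)
link 2: phi[2] = -10 + -65 + 130 = 55 deg
  cos(55 deg) = 0.5736, sin(55 deg) = 0.8192
  joint[3] = (7.0141, -11.8201) + 1.9 * (0.5736, 0.8192) = (7.0141 + 1.0898, -11.8201 + 1.5564) = (8.1039, -10.2637)
link 3: phi[3] = -10 + -65 + 130 + 10 = 65 deg
  cos(65 deg) = 0.4226, sin(65 deg) = 0.9063
  joint[4] = (8.1039, -10.2637) + 10.9 * (0.4226, 0.9063) = (8.1039 + 4.6065, -10.2637 + 9.8788) = (12.7105, -0.3850)
End effector: (12.7105, -0.3850)

Answer: 12.7105 -0.3850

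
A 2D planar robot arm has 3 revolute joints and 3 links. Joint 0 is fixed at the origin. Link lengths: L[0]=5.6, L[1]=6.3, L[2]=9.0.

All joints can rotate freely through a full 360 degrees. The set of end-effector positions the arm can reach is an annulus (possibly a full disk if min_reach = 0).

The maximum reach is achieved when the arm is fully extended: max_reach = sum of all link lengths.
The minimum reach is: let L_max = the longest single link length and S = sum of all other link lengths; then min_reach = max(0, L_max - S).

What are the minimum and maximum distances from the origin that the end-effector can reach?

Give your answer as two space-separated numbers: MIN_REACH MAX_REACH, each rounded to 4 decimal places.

Link lengths: [5.6, 6.3, 9.0]
max_reach = 5.6 + 6.3 + 9 = 20.9
L_max = max([5.6, 6.3, 9.0]) = 9
S (sum of others) = 20.9 - 9 = 11.9
min_reach = max(0, 9 - 11.9) = max(0, -2.9) = 0

Answer: 0.0000 20.9000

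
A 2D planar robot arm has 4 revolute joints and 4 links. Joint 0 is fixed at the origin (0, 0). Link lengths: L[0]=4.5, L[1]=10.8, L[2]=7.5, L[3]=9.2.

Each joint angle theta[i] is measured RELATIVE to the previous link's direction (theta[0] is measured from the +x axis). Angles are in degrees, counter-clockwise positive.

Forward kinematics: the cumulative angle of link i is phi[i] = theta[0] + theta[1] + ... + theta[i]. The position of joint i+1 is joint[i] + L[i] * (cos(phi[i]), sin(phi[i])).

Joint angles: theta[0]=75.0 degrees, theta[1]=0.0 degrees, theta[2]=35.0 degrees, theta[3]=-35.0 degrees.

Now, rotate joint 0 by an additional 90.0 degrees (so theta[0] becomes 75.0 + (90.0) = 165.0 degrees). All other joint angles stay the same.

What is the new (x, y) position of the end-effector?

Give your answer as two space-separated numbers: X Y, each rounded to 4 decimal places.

joint[0] = (0.0000, 0.0000)  (base)
link 0: phi[0] = 165 = 165 deg
  cos(165 deg) = -0.9659, sin(165 deg) = 0.2588
  joint[1] = (0.0000, 0.0000) + 4.5 * (-0.9659, 0.2588) = (0.0000 + -4.3467, 0.0000 + 1.1647) = (-4.3467, 1.1647)
link 1: phi[1] = 165 + 0 = 165 deg
  cos(165 deg) = -0.9659, sin(165 deg) = 0.2588
  joint[2] = (-4.3467, 1.1647) + 10.8 * (-0.9659, 0.2588) = (-4.3467 + -10.4320, 1.1647 + 2.7952) = (-14.7787, 3.9599)
link 2: phi[2] = 165 + 0 + 35 = 200 deg
  cos(200 deg) = -0.9397, sin(200 deg) = -0.3420
  joint[3] = (-14.7787, 3.9599) + 7.5 * (-0.9397, -0.3420) = (-14.7787 + -7.0477, 3.9599 + -2.5652) = (-21.8264, 1.3948)
link 3: phi[3] = 165 + 0 + 35 + -35 = 165 deg
  cos(165 deg) = -0.9659, sin(165 deg) = 0.2588
  joint[4] = (-21.8264, 1.3948) + 9.2 * (-0.9659, 0.2588) = (-21.8264 + -8.8865, 1.3948 + 2.3811) = (-30.7129, 3.7759)
End effector: (-30.7129, 3.7759)

Answer: -30.7129 3.7759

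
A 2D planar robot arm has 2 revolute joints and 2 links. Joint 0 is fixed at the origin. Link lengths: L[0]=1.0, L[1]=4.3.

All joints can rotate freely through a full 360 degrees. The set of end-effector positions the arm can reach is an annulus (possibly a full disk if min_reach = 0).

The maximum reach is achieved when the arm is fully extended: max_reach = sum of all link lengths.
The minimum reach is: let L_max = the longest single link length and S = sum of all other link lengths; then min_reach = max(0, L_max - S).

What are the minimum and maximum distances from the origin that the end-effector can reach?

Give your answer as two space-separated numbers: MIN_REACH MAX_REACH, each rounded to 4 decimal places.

Answer: 3.3000 5.3000

Derivation:
Link lengths: [1.0, 4.3]
max_reach = 1 + 4.3 = 5.3
L_max = max([1.0, 4.3]) = 4.3
S (sum of others) = 5.3 - 4.3 = 1
min_reach = max(0, 4.3 - 1) = max(0, 3.3) = 3.3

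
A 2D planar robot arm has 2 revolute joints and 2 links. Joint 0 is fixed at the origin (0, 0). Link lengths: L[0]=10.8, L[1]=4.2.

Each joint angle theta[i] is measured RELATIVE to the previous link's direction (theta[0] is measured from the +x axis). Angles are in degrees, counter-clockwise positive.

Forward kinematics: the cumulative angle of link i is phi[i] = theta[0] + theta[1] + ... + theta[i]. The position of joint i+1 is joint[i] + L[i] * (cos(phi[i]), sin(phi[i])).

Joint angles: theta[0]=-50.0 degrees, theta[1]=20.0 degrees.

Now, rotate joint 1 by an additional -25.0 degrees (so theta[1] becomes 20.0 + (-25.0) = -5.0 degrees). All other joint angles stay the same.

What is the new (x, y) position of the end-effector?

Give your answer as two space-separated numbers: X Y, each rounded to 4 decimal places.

Answer: 9.3511 -11.7137

Derivation:
joint[0] = (0.0000, 0.0000)  (base)
link 0: phi[0] = -50 = -50 deg
  cos(-50 deg) = 0.6428, sin(-50 deg) = -0.7660
  joint[1] = (0.0000, 0.0000) + 10.8 * (0.6428, -0.7660) = (0.0000 + 6.9421, 0.0000 + -8.2733) = (6.9421, -8.2733)
link 1: phi[1] = -50 + -5 = -55 deg
  cos(-55 deg) = 0.5736, sin(-55 deg) = -0.8192
  joint[2] = (6.9421, -8.2733) + 4.2 * (0.5736, -0.8192) = (6.9421 + 2.4090, -8.2733 + -3.4404) = (9.3511, -11.7137)
End effector: (9.3511, -11.7137)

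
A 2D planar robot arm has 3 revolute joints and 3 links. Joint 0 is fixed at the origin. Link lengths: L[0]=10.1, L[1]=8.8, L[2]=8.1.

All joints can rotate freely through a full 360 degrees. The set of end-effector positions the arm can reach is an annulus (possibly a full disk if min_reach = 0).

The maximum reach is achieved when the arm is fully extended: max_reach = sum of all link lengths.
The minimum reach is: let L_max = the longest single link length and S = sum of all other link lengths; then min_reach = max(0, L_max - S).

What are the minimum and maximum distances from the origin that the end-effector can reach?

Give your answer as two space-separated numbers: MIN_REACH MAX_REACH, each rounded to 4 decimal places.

Answer: 0.0000 27.0000

Derivation:
Link lengths: [10.1, 8.8, 8.1]
max_reach = 10.1 + 8.8 + 8.1 = 27
L_max = max([10.1, 8.8, 8.1]) = 10.1
S (sum of others) = 27 - 10.1 = 16.9
min_reach = max(0, 10.1 - 16.9) = max(0, -6.8) = 0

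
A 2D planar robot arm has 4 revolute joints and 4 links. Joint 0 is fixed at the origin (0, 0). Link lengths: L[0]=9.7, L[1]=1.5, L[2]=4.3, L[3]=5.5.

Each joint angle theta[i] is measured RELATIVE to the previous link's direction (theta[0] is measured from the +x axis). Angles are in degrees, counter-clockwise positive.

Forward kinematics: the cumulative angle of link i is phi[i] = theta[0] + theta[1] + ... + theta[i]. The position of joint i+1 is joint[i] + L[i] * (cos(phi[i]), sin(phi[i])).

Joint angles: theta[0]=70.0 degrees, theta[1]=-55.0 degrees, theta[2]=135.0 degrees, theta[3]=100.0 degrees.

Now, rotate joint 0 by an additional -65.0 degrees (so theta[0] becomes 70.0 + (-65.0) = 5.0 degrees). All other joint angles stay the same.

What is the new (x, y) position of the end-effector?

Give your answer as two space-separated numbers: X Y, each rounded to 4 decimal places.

joint[0] = (0.0000, 0.0000)  (base)
link 0: phi[0] = 5 = 5 deg
  cos(5 deg) = 0.9962, sin(5 deg) = 0.0872
  joint[1] = (0.0000, 0.0000) + 9.7 * (0.9962, 0.0872) = (0.0000 + 9.6631, 0.0000 + 0.8454) = (9.6631, 0.8454)
link 1: phi[1] = 5 + -55 = -50 deg
  cos(-50 deg) = 0.6428, sin(-50 deg) = -0.7660
  joint[2] = (9.6631, 0.8454) + 1.5 * (0.6428, -0.7660) = (9.6631 + 0.9642, 0.8454 + -1.1491) = (10.6273, -0.3037)
link 2: phi[2] = 5 + -55 + 135 = 85 deg
  cos(85 deg) = 0.0872, sin(85 deg) = 0.9962
  joint[3] = (10.6273, -0.3037) + 4.3 * (0.0872, 0.9962) = (10.6273 + 0.3748, -0.3037 + 4.2836) = (11.0020, 3.9800)
link 3: phi[3] = 5 + -55 + 135 + 100 = 185 deg
  cos(185 deg) = -0.9962, sin(185 deg) = -0.0872
  joint[4] = (11.0020, 3.9800) + 5.5 * (-0.9962, -0.0872) = (11.0020 + -5.4791, 3.9800 + -0.4794) = (5.5230, 3.5006)
End effector: (5.5230, 3.5006)

Answer: 5.5230 3.5006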